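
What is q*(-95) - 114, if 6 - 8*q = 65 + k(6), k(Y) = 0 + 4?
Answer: 5073/8 ≈ 634.13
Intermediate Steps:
k(Y) = 4
q = -63/8 (q = ¾ - (65 + 4)/8 = ¾ - ⅛*69 = ¾ - 69/8 = -63/8 ≈ -7.8750)
q*(-95) - 114 = -63/8*(-95) - 114 = 5985/8 - 114 = 5073/8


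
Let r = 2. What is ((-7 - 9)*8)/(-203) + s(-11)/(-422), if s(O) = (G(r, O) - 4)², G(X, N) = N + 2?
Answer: 19709/85666 ≈ 0.23007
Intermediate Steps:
G(X, N) = 2 + N
s(O) = (-2 + O)² (s(O) = ((2 + O) - 4)² = (-2 + O)²)
((-7 - 9)*8)/(-203) + s(-11)/(-422) = ((-7 - 9)*8)/(-203) + (-2 - 11)²/(-422) = -16*8*(-1/203) + (-13)²*(-1/422) = -128*(-1/203) + 169*(-1/422) = 128/203 - 169/422 = 19709/85666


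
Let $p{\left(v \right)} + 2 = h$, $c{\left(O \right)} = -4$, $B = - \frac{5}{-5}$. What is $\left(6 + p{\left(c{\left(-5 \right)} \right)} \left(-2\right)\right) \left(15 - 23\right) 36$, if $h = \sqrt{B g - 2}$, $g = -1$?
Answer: $-2880 + 576 i \sqrt{3} \approx -2880.0 + 997.66 i$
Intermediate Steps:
$B = 1$ ($B = \left(-5\right) \left(- \frac{1}{5}\right) = 1$)
$h = i \sqrt{3}$ ($h = \sqrt{1 \left(-1\right) - 2} = \sqrt{-1 - 2} = \sqrt{-3} = i \sqrt{3} \approx 1.732 i$)
$p{\left(v \right)} = -2 + i \sqrt{3}$
$\left(6 + p{\left(c{\left(-5 \right)} \right)} \left(-2\right)\right) \left(15 - 23\right) 36 = \left(6 + \left(-2 + i \sqrt{3}\right) \left(-2\right)\right) \left(15 - 23\right) 36 = \left(6 + \left(4 - 2 i \sqrt{3}\right)\right) \left(-8\right) 36 = \left(10 - 2 i \sqrt{3}\right) \left(-8\right) 36 = \left(-80 + 16 i \sqrt{3}\right) 36 = -2880 + 576 i \sqrt{3}$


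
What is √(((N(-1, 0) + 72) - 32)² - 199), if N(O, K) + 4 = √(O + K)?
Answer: 2*√(274 + 18*I) ≈ 33.124 + 1.0868*I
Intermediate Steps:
N(O, K) = -4 + √(K + O) (N(O, K) = -4 + √(O + K) = -4 + √(K + O))
√(((N(-1, 0) + 72) - 32)² - 199) = √((((-4 + √(0 - 1)) + 72) - 32)² - 199) = √((((-4 + √(-1)) + 72) - 32)² - 199) = √((((-4 + I) + 72) - 32)² - 199) = √(((68 + I) - 32)² - 199) = √((36 + I)² - 199) = √(-199 + (36 + I)²)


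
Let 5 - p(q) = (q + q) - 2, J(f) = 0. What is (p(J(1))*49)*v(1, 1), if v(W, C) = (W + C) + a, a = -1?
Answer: 343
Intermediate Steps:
v(W, C) = -1 + C + W (v(W, C) = (W + C) - 1 = (C + W) - 1 = -1 + C + W)
p(q) = 7 - 2*q (p(q) = 5 - ((q + q) - 2) = 5 - (2*q - 2) = 5 - (-2 + 2*q) = 5 + (2 - 2*q) = 7 - 2*q)
(p(J(1))*49)*v(1, 1) = ((7 - 2*0)*49)*(-1 + 1 + 1) = ((7 + 0)*49)*1 = (7*49)*1 = 343*1 = 343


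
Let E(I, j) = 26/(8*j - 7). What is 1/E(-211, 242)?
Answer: 1929/26 ≈ 74.192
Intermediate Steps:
E(I, j) = 26/(-7 + 8*j)
1/E(-211, 242) = 1/(26/(-7 + 8*242)) = 1/(26/(-7 + 1936)) = 1/(26/1929) = 1929/26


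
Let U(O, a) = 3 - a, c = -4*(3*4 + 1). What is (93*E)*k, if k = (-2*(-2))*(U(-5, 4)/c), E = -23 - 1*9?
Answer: -2976/13 ≈ -228.92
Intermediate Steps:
E = -32 (E = -23 - 9 = -32)
c = -52 (c = -4*(12 + 1) = -4*13 = -52)
k = 1/13 (k = (-2*(-2))*((3 - 1*4)/(-52)) = 4*((3 - 4)*(-1/52)) = 4*(-1*(-1/52)) = 4*(1/52) = 1/13 ≈ 0.076923)
(93*E)*k = (93*(-32))*(1/13) = -2976*1/13 = -2976/13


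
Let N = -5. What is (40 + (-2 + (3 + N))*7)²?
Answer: 144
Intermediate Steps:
(40 + (-2 + (3 + N))*7)² = (40 + (-2 + (3 - 5))*7)² = (40 + (-2 - 2)*7)² = (40 - 4*7)² = (40 - 28)² = 12² = 144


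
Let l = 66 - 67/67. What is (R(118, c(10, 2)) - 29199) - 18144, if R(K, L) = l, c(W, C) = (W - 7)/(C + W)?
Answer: -47278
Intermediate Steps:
c(W, C) = (-7 + W)/(C + W)
l = 65 (l = 66 - 67*1/67 = 66 - 1 = 65)
R(K, L) = 65
(R(118, c(10, 2)) - 29199) - 18144 = (65 - 29199) - 18144 = -29134 - 18144 = -47278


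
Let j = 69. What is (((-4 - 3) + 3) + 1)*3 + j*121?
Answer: 8340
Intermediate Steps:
(((-4 - 3) + 3) + 1)*3 + j*121 = (((-4 - 3) + 3) + 1)*3 + 69*121 = ((-7 + 3) + 1)*3 + 8349 = (-4 + 1)*3 + 8349 = -3*3 + 8349 = -9 + 8349 = 8340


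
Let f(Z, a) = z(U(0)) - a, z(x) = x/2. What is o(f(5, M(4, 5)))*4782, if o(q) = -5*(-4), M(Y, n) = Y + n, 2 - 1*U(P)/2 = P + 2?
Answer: 95640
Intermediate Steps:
U(P) = -2*P (U(P) = 4 - 2*(P + 2) = 4 - 2*(2 + P) = 4 + (-4 - 2*P) = -2*P)
z(x) = x/2 (z(x) = x*(½) = x/2)
f(Z, a) = -a (f(Z, a) = (-2*0)/2 - a = (½)*0 - a = 0 - a = -a)
o(q) = 20
o(f(5, M(4, 5)))*4782 = 20*4782 = 95640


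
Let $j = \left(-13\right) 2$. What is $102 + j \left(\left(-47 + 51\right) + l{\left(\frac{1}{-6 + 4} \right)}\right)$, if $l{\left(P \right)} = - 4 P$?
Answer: $-54$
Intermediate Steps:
$j = -26$
$102 + j \left(\left(-47 + 51\right) + l{\left(\frac{1}{-6 + 4} \right)}\right) = 102 - 26 \left(\left(-47 + 51\right) - \frac{4}{-6 + 4}\right) = 102 - 26 \left(4 - \frac{4}{-2}\right) = 102 - 26 \left(4 - -2\right) = 102 - 26 \left(4 + 2\right) = 102 - 156 = -54$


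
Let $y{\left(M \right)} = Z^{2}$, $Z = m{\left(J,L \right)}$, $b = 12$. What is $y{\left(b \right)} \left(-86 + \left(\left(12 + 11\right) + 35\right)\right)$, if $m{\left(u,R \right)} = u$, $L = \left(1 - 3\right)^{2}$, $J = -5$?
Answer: $-700$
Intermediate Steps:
$L = 4$ ($L = \left(-2\right)^{2} = 4$)
$Z = -5$
$y{\left(M \right)} = 25$ ($y{\left(M \right)} = \left(-5\right)^{2} = 25$)
$y{\left(b \right)} \left(-86 + \left(\left(12 + 11\right) + 35\right)\right) = 25 \left(-86 + \left(\left(12 + 11\right) + 35\right)\right) = 25 \left(-86 + \left(23 + 35\right)\right) = 25 \left(-86 + 58\right) = 25 \left(-28\right) = -700$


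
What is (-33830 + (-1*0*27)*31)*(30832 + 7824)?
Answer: -1307732480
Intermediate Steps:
(-33830 + (-1*0*27)*31)*(30832 + 7824) = (-33830 + (0*27)*31)*38656 = (-33830 + 0*31)*38656 = (-33830 + 0)*38656 = -33830*38656 = -1307732480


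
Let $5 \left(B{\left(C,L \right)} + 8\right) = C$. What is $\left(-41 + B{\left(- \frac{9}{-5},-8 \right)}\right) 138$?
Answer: $- \frac{167808}{25} \approx -6712.3$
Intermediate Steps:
$B{\left(C,L \right)} = -8 + \frac{C}{5}$
$\left(-41 + B{\left(- \frac{9}{-5},-8 \right)}\right) 138 = \left(-41 - \left(8 - \frac{\left(-9\right) \frac{1}{-5}}{5}\right)\right) 138 = \left(-41 - \left(8 - \frac{\left(-9\right) \left(- \frac{1}{5}\right)}{5}\right)\right) 138 = \left(-41 + \left(-8 + \frac{1}{5} \cdot \frac{9}{5}\right)\right) 138 = \left(-41 + \left(-8 + \frac{9}{25}\right)\right) 138 = \left(-41 - \frac{191}{25}\right) 138 = \left(- \frac{1216}{25}\right) 138 = - \frac{167808}{25}$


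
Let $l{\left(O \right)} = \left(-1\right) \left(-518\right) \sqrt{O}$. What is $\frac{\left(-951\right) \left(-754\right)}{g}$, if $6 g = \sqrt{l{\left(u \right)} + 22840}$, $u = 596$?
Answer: $\frac{2151162}{\sqrt{5710 + 259 \sqrt{149}}} \approx 22839.0$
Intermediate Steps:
$l{\left(O \right)} = 518 \sqrt{O}$
$g = \frac{\sqrt{22840 + 1036 \sqrt{149}}}{6}$ ($g = \frac{\sqrt{518 \sqrt{596} + 22840}}{6} = \frac{\sqrt{518 \cdot 2 \sqrt{149} + 22840}}{6} = \frac{\sqrt{1036 \sqrt{149} + 22840}}{6} = \frac{\sqrt{22840 + 1036 \sqrt{149}}}{6} \approx 31.396$)
$\frac{\left(-951\right) \left(-754\right)}{g} = \frac{\left(-951\right) \left(-754\right)}{\frac{1}{3} \sqrt{5710 + 259 \sqrt{149}}} = 717054 \frac{3}{\sqrt{5710 + 259 \sqrt{149}}} = \frac{2151162}{\sqrt{5710 + 259 \sqrt{149}}}$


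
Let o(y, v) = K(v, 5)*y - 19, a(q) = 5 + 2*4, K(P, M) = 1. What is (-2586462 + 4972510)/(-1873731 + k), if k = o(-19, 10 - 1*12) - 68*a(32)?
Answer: -2386048/1874653 ≈ -1.2728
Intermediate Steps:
a(q) = 13 (a(q) = 5 + 8 = 13)
o(y, v) = -19 + y (o(y, v) = 1*y - 19 = y - 19 = -19 + y)
k = -922 (k = (-19 - 19) - 68*13 = -38 - 884 = -922)
(-2586462 + 4972510)/(-1873731 + k) = (-2586462 + 4972510)/(-1873731 - 922) = 2386048/(-1874653) = 2386048*(-1/1874653) = -2386048/1874653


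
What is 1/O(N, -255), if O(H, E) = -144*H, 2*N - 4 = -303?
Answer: 1/21528 ≈ 4.6451e-5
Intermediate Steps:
N = -299/2 (N = 2 + (1/2)*(-303) = 2 - 303/2 = -299/2 ≈ -149.50)
1/O(N, -255) = 1/(-144*(-299/2)) = 1/21528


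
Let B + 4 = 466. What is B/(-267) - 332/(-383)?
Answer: -29434/34087 ≈ -0.86350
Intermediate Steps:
B = 462 (B = -4 + 466 = 462)
B/(-267) - 332/(-383) = 462/(-267) - 332/(-383) = 462*(-1/267) - 332*(-1/383) = -154/89 + 332/383 = -29434/34087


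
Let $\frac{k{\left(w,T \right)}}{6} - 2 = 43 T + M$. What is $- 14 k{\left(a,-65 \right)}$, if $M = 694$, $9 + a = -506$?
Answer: $176316$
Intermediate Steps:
$a = -515$ ($a = -9 - 506 = -515$)
$k{\left(w,T \right)} = 4176 + 258 T$ ($k{\left(w,T \right)} = 12 + 6 \left(43 T + 694\right) = 12 + 6 \left(694 + 43 T\right) = 12 + \left(4164 + 258 T\right) = 4176 + 258 T$)
$- 14 k{\left(a,-65 \right)} = - 14 \left(4176 + 258 \left(-65\right)\right) = - 14 \left(4176 - 16770\right) = \left(-14\right) \left(-12594\right) = 176316$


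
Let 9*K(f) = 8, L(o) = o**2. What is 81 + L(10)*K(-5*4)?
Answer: 1529/9 ≈ 169.89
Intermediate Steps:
K(f) = 8/9 (K(f) = (1/9)*8 = 8/9)
81 + L(10)*K(-5*4) = 81 + 10**2*(8/9) = 81 + 100*(8/9) = 81 + 800/9 = 1529/9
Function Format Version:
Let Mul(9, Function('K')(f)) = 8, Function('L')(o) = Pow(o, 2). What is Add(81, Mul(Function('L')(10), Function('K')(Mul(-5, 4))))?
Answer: Rational(1529, 9) ≈ 169.89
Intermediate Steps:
Function('K')(f) = Rational(8, 9) (Function('K')(f) = Mul(Rational(1, 9), 8) = Rational(8, 9))
Add(81, Mul(Function('L')(10), Function('K')(Mul(-5, 4)))) = Add(81, Mul(Pow(10, 2), Rational(8, 9))) = Add(81, Mul(100, Rational(8, 9))) = Add(81, Rational(800, 9)) = Rational(1529, 9)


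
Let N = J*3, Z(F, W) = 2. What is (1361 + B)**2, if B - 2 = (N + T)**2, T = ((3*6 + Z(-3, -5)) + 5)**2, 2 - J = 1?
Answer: 156615688009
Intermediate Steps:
J = 1 (J = 2 - 1*1 = 2 - 1 = 1)
N = 3 (N = 1*3 = 3)
T = 625 (T = ((3*6 + 2) + 5)**2 = ((18 + 2) + 5)**2 = (20 + 5)**2 = 25**2 = 625)
B = 394386 (B = 2 + (3 + 625)**2 = 2 + 628**2 = 2 + 394384 = 394386)
(1361 + B)**2 = (1361 + 394386)**2 = 395747**2 = 156615688009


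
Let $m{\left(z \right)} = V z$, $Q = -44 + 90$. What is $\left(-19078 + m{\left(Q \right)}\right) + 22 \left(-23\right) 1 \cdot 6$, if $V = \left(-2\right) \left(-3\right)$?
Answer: $-21838$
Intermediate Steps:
$Q = 46$
$V = 6$
$m{\left(z \right)} = 6 z$
$\left(-19078 + m{\left(Q \right)}\right) + 22 \left(-23\right) 1 \cdot 6 = \left(-19078 + 6 \cdot 46\right) + 22 \left(-23\right) 1 \cdot 6 = \left(-19078 + 276\right) - 3036 = -18802 - 3036 = -21838$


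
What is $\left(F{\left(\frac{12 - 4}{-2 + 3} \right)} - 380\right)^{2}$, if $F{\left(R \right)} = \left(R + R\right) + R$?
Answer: $126736$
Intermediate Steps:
$F{\left(R \right)} = 3 R$ ($F{\left(R \right)} = 2 R + R = 3 R$)
$\left(F{\left(\frac{12 - 4}{-2 + 3} \right)} - 380\right)^{2} = \left(3 \frac{12 - 4}{-2 + 3} - 380\right)^{2} = \left(3 \cdot \frac{8}{1} - 380\right)^{2} = \left(3 \cdot 8 \cdot 1 - 380\right)^{2} = \left(3 \cdot 8 - 380\right)^{2} = \left(24 - 380\right)^{2} = \left(-356\right)^{2} = 126736$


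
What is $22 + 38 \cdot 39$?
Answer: $1504$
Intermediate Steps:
$22 + 38 \cdot 39 = 22 + 1482 = 1504$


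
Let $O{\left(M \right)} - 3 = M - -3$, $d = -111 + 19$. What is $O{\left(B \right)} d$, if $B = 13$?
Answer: $-1748$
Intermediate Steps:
$d = -92$
$O{\left(M \right)} = 6 + M$ ($O{\left(M \right)} = 3 + \left(M - -3\right) = 3 + \left(M + 3\right) = 3 + \left(3 + M\right) = 6 + M$)
$O{\left(B \right)} d = \left(6 + 13\right) \left(-92\right) = 19 \left(-92\right) = -1748$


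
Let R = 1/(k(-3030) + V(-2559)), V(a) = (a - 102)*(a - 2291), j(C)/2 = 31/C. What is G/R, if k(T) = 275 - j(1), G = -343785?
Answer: -4436910868455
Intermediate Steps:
j(C) = 62/C (j(C) = 2*(31/C) = 62/C)
V(a) = (-2291 + a)*(-102 + a) (V(a) = (-102 + a)*(-2291 + a) = (-2291 + a)*(-102 + a))
k(T) = 213 (k(T) = 275 - 62/1 = 275 - 62 = 213)
R = 1/12906063 (R = 1/(213 + (233682 + (-2559)² - 2393*(-2559))) = 1/(213 + (233682 + 6548481 + 6123687)) = 1/(213 + 12905850) = 1/12906063 ≈ 7.7483e-8)
G/R = -343785/1/12906063 = -343785*12906063 = -4436910868455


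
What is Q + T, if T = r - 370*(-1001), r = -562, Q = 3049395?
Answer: 3419203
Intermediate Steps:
T = 369808 (T = -562 - 370*(-1001) = -562 + 370370 = 369808)
Q + T = 3049395 + 369808 = 3419203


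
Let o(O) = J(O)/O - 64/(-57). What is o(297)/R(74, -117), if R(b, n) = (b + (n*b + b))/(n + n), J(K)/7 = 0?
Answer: 2496/80845 ≈ 0.030874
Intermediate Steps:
J(K) = 0 (J(K) = 7*0 = 0)
o(O) = 64/57 (o(O) = 0/O - 64/(-57) = 0 - 64*(-1/57) = 0 + 64/57 = 64/57)
R(b, n) = (2*b + b*n)/(2*n) (R(b, n) = (b + (b*n + b))/((2*n)) = (b + (b + b*n))*(1/(2*n)) = (2*b + b*n)*(1/(2*n)) = (2*b + b*n)/(2*n))
o(297)/R(74, -117) = 64/(57*((½)*74 + 74/(-117))) = 64/(57*(37 + 74*(-1/117))) = 64/(57*(37 - 74/117)) = 64/(57*(4255/117)) = (64/57)*(117/4255) = 2496/80845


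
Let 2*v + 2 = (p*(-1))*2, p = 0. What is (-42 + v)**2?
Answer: 1849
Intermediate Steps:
v = -1 (v = -1 + ((0*(-1))*2)/2 = -1 + (0*2)/2 = -1 + (1/2)*0 = -1 + 0 = -1)
(-42 + v)**2 = (-42 - 1)**2 = (-43)**2 = 1849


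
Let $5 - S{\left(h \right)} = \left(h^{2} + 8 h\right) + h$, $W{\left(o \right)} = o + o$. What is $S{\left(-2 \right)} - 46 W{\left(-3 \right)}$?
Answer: $295$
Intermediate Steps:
$W{\left(o \right)} = 2 o$
$S{\left(h \right)} = 5 - h^{2} - 9 h$ ($S{\left(h \right)} = 5 - \left(\left(h^{2} + 8 h\right) + h\right) = 5 - \left(h^{2} + 9 h\right) = 5 - h^{2} - 9 h$)
$S{\left(-2 \right)} - 46 W{\left(-3 \right)} = \left(5 - \left(-2\right)^{2} - -18\right) - 46 \cdot 2 \left(-3\right) = \left(5 - 4 + 18\right) - -276 = \left(5 - 4 + 18\right) + 276 = 19 + 276 = 295$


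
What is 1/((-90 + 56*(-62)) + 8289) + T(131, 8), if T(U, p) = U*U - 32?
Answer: 80968784/4727 ≈ 17129.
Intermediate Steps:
T(U, p) = -32 + U**2 (T(U, p) = U**2 - 32 = -32 + U**2)
1/((-90 + 56*(-62)) + 8289) + T(131, 8) = 1/((-90 + 56*(-62)) + 8289) + (-32 + 131**2) = 1/((-90 - 3472) + 8289) + (-32 + 17161) = 1/(-3562 + 8289) + 17129 = 1/4727 + 17129 = 80968784/4727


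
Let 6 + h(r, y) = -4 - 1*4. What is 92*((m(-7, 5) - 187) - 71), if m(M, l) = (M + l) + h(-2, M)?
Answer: -25208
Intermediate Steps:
h(r, y) = -14 (h(r, y) = -6 + (-4 - 1*4) = -6 + (-4 - 4) = -6 - 8 = -14)
m(M, l) = -14 + M + l (m(M, l) = (M + l) - 14 = -14 + M + l)
92*((m(-7, 5) - 187) - 71) = 92*(((-14 - 7 + 5) - 187) - 71) = 92*((-16 - 187) - 71) = 92*(-203 - 71) = 92*(-274) = -25208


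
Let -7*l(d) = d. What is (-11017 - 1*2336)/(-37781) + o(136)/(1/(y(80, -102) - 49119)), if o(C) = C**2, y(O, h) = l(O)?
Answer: -240325501878817/264467 ≈ -9.0872e+8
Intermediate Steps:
l(d) = -d/7
y(O, h) = -O/7
(-11017 - 1*2336)/(-37781) + o(136)/(1/(y(80, -102) - 49119)) = (-11017 - 1*2336)/(-37781) + 136**2/(1/(-1/7*80 - 49119)) = (-11017 - 2336)*(-1/37781) + 18496/(1/(-80/7 - 49119)) = -13353*(-1/37781) + 18496/(1/(-343913/7)) = 13353/37781 + 18496/(-7/343913) = 13353/37781 + 18496*(-343913/7) = 13353/37781 - 6361014848/7 = -240325501878817/264467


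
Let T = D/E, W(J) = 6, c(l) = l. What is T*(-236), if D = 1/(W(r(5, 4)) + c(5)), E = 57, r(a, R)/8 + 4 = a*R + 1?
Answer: -236/627 ≈ -0.37640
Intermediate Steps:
r(a, R) = -24 + 8*R*a (r(a, R) = -32 + 8*(a*R + 1) = -32 + 8*(R*a + 1) = -32 + 8*(1 + R*a) = -32 + (8 + 8*R*a) = -24 + 8*R*a)
D = 1/11 (D = 1/(6 + 5) = 1/11 ≈ 0.090909)
T = 1/627 (T = (1/11)/57 = (1/11)*(1/57) = 1/627 ≈ 0.0015949)
T*(-236) = (1/627)*(-236) = -236/627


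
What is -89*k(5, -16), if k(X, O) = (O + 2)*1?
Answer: 1246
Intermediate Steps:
k(X, O) = 2 + O (k(X, O) = (2 + O)*1 = 2 + O)
-89*k(5, -16) = -89*(2 - 16) = -89*(-14) = 1246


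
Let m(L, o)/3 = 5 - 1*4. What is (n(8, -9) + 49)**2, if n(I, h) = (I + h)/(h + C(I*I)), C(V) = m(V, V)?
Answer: 87025/36 ≈ 2417.4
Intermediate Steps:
m(L, o) = 3 (m(L, o) = 3*(5 - 1*4) = 3*(5 - 4) = 3*1 = 3)
C(V) = 3
n(I, h) = (I + h)/(3 + h) (n(I, h) = (I + h)/(h + 3) = (I + h)/(3 + h))
(n(8, -9) + 49)**2 = ((8 - 9)/(3 - 9) + 49)**2 = (-1/(-6) + 49)**2 = (-1/6*(-1) + 49)**2 = (1/6 + 49)**2 = (295/6)**2 = 87025/36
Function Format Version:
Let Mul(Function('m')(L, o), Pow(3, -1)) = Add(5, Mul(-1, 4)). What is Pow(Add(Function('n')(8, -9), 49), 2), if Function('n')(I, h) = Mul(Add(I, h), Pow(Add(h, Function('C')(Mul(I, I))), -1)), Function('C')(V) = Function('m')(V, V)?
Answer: Rational(87025, 36) ≈ 2417.4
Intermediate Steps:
Function('m')(L, o) = 3 (Function('m')(L, o) = Mul(3, Add(5, Mul(-1, 4))) = Mul(3, Add(5, -4)) = Mul(3, 1) = 3)
Function('C')(V) = 3
Function('n')(I, h) = Mul(Pow(Add(3, h), -1), Add(I, h)) (Function('n')(I, h) = Mul(Add(I, h), Pow(Add(h, 3), -1)) = Mul(Add(I, h), Pow(Add(3, h), -1)) = Mul(Pow(Add(3, h), -1), Add(I, h)))
Pow(Add(Function('n')(8, -9), 49), 2) = Pow(Add(Mul(Pow(Add(3, -9), -1), Add(8, -9)), 49), 2) = Pow(Add(Mul(Pow(-6, -1), -1), 49), 2) = Pow(Add(Mul(Rational(-1, 6), -1), 49), 2) = Pow(Add(Rational(1, 6), 49), 2) = Pow(Rational(295, 6), 2) = Rational(87025, 36)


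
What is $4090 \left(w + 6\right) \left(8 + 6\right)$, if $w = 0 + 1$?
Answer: $400820$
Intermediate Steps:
$w = 1$
$4090 \left(w + 6\right) \left(8 + 6\right) = 4090 \left(1 + 6\right) \left(8 + 6\right) = 4090 \cdot 7 \cdot 14 = 4090 \cdot 98 = 400820$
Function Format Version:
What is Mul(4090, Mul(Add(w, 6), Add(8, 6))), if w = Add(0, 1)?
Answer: 400820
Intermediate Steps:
w = 1
Mul(4090, Mul(Add(w, 6), Add(8, 6))) = Mul(4090, Mul(Add(1, 6), Add(8, 6))) = Mul(4090, Mul(7, 14)) = Mul(4090, 98) = 400820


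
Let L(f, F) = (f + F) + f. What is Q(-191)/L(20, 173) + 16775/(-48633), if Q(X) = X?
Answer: -4287326/3452943 ≈ -1.2416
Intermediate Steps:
L(f, F) = F + 2*f (L(f, F) = (F + f) + f = F + 2*f)
Q(-191)/L(20, 173) + 16775/(-48633) = -191/(173 + 2*20) + 16775/(-48633) = -191/(173 + 40) + 16775*(-1/48633) = -191/213 - 16775/48633 = -4287326/3452943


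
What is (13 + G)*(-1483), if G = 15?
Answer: -41524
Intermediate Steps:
(13 + G)*(-1483) = (13 + 15)*(-1483) = 28*(-1483) = -41524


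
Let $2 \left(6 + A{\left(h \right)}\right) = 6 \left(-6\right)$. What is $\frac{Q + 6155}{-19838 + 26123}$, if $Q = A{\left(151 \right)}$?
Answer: $\frac{6131}{6285} \approx 0.9755$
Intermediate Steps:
$A{\left(h \right)} = -24$ ($A{\left(h \right)} = -6 + \frac{6 \left(-6\right)}{2} = -6 + \frac{1}{2} \left(-36\right) = -6 - 18 = -24$)
$Q = -24$
$\frac{Q + 6155}{-19838 + 26123} = \frac{-24 + 6155}{-19838 + 26123} = \frac{6131}{6285}$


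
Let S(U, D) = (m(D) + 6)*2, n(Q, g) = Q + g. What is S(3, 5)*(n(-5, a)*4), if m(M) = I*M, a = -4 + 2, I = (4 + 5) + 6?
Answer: -4536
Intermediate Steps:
I = 15 (I = 9 + 6 = 15)
a = -2
m(M) = 15*M
S(U, D) = 12 + 30*D (S(U, D) = (15*D + 6)*2 = (6 + 15*D)*2 = 12 + 30*D)
S(3, 5)*(n(-5, a)*4) = (12 + 30*5)*((-5 - 2)*4) = (12 + 150)*(-7*4) = 162*(-28) = -4536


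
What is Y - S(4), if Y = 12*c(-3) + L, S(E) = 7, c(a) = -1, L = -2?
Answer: -21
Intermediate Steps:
Y = -14 (Y = 12*(-1) - 2 = -12 - 2 = -14)
Y - S(4) = -14 - 1*7 = -14 - 7 = -21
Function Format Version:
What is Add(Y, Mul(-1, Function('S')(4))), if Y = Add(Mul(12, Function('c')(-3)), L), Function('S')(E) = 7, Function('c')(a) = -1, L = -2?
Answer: -21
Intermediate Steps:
Y = -14 (Y = Add(Mul(12, -1), -2) = Add(-12, -2) = -14)
Add(Y, Mul(-1, Function('S')(4))) = Add(-14, Mul(-1, 7)) = Add(-14, -7) = -21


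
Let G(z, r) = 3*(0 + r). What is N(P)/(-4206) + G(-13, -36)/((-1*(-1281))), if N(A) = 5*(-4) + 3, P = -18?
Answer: -144157/1795962 ≈ -0.080267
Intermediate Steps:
G(z, r) = 3*r
N(A) = -17 (N(A) = -20 + 3 = -17)
N(P)/(-4206) + G(-13, -36)/((-1*(-1281))) = -17/(-4206) + (3*(-36))/((-1*(-1281))) = -17*(-1/4206) - 108/1281 = 17/4206 - 108*1/1281 = 17/4206 - 36/427 = -144157/1795962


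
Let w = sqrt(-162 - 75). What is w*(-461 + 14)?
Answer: -447*I*sqrt(237) ≈ -6881.5*I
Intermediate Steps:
w = I*sqrt(237) (w = sqrt(-237) = I*sqrt(237) ≈ 15.395*I)
w*(-461 + 14) = (I*sqrt(237))*(-461 + 14) = (I*sqrt(237))*(-447) = -447*I*sqrt(237)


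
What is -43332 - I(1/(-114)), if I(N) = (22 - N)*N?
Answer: -563140163/12996 ≈ -43332.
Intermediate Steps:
I(N) = N*(22 - N)
-43332 - I(1/(-114)) = -43332 - (22 - 1/(-114))/(-114) = -43332 - (-1)*(22 - 1*(-1/114))/114 = -43332 - (-1)*(22 + 1/114)/114 = -43332 - (-1)*2509/(114*114) = -43332 - 1*(-2509/12996) = -43332 + 2509/12996 = -563140163/12996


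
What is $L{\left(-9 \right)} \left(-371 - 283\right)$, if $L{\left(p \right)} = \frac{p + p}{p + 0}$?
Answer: $-1308$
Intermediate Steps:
$L{\left(p \right)} = 2$ ($L{\left(p \right)} = \frac{2 p}{p} = 2$)
$L{\left(-9 \right)} \left(-371 - 283\right) = 2 \left(-371 - 283\right) = 2 \left(-654\right) = -1308$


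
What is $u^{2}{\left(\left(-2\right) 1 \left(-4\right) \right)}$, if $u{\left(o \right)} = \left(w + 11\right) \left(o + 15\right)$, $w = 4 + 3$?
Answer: $171396$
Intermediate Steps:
$w = 7$
$u{\left(o \right)} = 270 + 18 o$ ($u{\left(o \right)} = \left(7 + 11\right) \left(o + 15\right) = 18 \left(15 + o\right) = 270 + 18 o$)
$u^{2}{\left(\left(-2\right) 1 \left(-4\right) \right)} = \left(270 + 18 \left(-2\right) 1 \left(-4\right)\right)^{2} = \left(270 + 18 \left(\left(-2\right) \left(-4\right)\right)\right)^{2} = \left(270 + 18 \cdot 8\right)^{2} = \left(270 + 144\right)^{2} = 414^{2} = 171396$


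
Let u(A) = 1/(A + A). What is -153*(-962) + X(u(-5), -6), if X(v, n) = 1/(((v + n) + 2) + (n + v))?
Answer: 7506481/51 ≈ 1.4719e+5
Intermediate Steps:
u(A) = 1/(2*A)
X(v, n) = 1/(2 + 2*n + 2*v) (X(v, n) = 1/(((n + v) + 2) + (n + v)) = 1/((2 + n + v) + (n + v)) = 1/(2 + 2*n + 2*v))
-153*(-962) + X(u(-5), -6) = -153*(-962) + 1/(2*(1 - 6 + (1/2)/(-5))) = 147186 + 1/(2*(1 - 6 + (1/2)*(-1/5))) = 147186 + 1/(2*(1 - 6 - 1/10)) = 147186 + 1/(2*(-51/10)) = 147186 + (1/2)*(-10/51) = 147186 - 5/51 = 7506481/51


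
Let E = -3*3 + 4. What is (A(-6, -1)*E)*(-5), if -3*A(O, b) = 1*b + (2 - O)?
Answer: -175/3 ≈ -58.333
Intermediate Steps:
A(O, b) = -⅔ - b/3 + O/3 (A(O, b) = -(1*b + (2 - O))/3 = -(b + (2 - O))/3 = -(2 + b - O)/3 = -⅔ - b/3 + O/3)
E = -5 (E = -9 + 4 = -5)
(A(-6, -1)*E)*(-5) = ((-⅔ - ⅓*(-1) + (⅓)*(-6))*(-5))*(-5) = ((-⅔ + ⅓ - 2)*(-5))*(-5) = -7/3*(-5)*(-5) = (35/3)*(-5) = -175/3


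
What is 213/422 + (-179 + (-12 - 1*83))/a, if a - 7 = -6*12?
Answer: 129473/27430 ≈ 4.7201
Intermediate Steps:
a = -65 (a = 7 - 6*12 = 7 - 72 = -65)
213/422 + (-179 + (-12 - 1*83))/a = 213/422 + (-179 + (-12 - 1*83))/(-65) = 213*(1/422) + (-179 + (-12 - 83))*(-1/65) = 213/422 + (-179 - 95)*(-1/65) = 213/422 - 274*(-1/65) = 213/422 + 274/65 = 129473/27430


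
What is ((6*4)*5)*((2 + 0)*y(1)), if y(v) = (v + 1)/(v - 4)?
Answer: -160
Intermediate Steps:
y(v) = (1 + v)/(-4 + v)
((6*4)*5)*((2 + 0)*y(1)) = ((6*4)*5)*((2 + 0)*((1 + 1)/(-4 + 1))) = (24*5)*(2*(2/(-3))) = 120*(2*(-1/3*2)) = 120*(2*(-2/3)) = 120*(-4/3) = -160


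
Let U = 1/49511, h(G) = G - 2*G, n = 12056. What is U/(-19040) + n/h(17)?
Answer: -668533169921/942689440 ≈ -709.18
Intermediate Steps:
h(G) = -G
U = 1/49511 ≈ 2.0198e-5
U/(-19040) + n/h(17) = (1/49511)/(-19040) + 12056/((-1*17)) = (1/49511)*(-1/19040) + 12056/(-17) = -1/942689440 + 12056*(-1/17) = -1/942689440 - 12056/17 = -668533169921/942689440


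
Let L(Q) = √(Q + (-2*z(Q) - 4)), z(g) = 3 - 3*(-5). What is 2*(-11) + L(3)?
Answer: -22 + I*√37 ≈ -22.0 + 6.0828*I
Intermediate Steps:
z(g) = 18 (z(g) = 3 + 15 = 18)
L(Q) = √(-40 + Q) (L(Q) = √(Q + (-2*18 - 4)) = √(Q + (-36 - 4)) = √(Q - 40) = √(-40 + Q))
2*(-11) + L(3) = 2*(-11) + √(-40 + 3) = -22 + √(-37) = -22 + I*√37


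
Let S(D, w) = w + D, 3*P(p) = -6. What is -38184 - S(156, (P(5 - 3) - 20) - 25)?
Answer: -38293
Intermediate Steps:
P(p) = -2 (P(p) = (1/3)*(-6) = -2)
S(D, w) = D + w
-38184 - S(156, (P(5 - 3) - 20) - 25) = -38184 - (156 + ((-2 - 20) - 25)) = -38184 - (156 + (-22 - 25)) = -38184 - (156 - 47) = -38184 - 1*109 = -38184 - 109 = -38293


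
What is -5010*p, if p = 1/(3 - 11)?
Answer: 2505/4 ≈ 626.25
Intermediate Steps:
p = -⅛ (p = 1/(-8) = -⅛ ≈ -0.12500)
-5010*p = -5010*(-⅛) = 2505/4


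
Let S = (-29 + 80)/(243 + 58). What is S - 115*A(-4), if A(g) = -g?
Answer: -138409/301 ≈ -459.83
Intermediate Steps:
S = 51/301 ≈ 0.16944
S - 115*A(-4) = 51/301 - (-115)*(-4) = 51/301 - 115*4 = 51/301 - 460 = -138409/301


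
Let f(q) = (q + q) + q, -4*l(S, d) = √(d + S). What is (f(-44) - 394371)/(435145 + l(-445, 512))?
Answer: -915552042320/1009872912111 - 526004*√67/1009872912111 ≈ -0.90661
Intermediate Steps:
l(S, d) = -√(S + d)/4 (l(S, d) = -√(d + S)/4 = -√(S + d)/4)
f(q) = 3*q (f(q) = 2*q + q = 3*q)
(f(-44) - 394371)/(435145 + l(-445, 512)) = (3*(-44) - 394371)/(435145 - √(-445 + 512)/4) = (-132 - 394371)/(435145 - √67/4) = -394503/(435145 - √67/4)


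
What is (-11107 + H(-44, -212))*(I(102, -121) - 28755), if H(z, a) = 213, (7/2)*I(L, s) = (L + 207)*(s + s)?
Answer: 3822061854/7 ≈ 5.4601e+8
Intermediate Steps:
I(L, s) = 4*s*(207 + L)/7 (I(L, s) = 2*((L + 207)*(s + s))/7 = 2*((207 + L)*(2*s))/7 = 2*(2*s*(207 + L))/7 = 4*s*(207 + L)/7)
(-11107 + H(-44, -212))*(I(102, -121) - 28755) = (-11107 + 213)*((4/7)*(-121)*(207 + 102) - 28755) = -10894*((4/7)*(-121)*309 - 28755) = -10894*(-149556/7 - 28755) = -10894*(-350841/7) = 3822061854/7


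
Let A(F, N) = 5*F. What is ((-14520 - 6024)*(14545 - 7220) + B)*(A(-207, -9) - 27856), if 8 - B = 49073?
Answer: 4349073893715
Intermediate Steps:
B = -49065 (B = 8 - 1*49073 = 8 - 49073 = -49065)
((-14520 - 6024)*(14545 - 7220) + B)*(A(-207, -9) - 27856) = ((-14520 - 6024)*(14545 - 7220) - 49065)*(5*(-207) - 27856) = (-20544*7325 - 49065)*(-1035 - 27856) = (-150484800 - 49065)*(-28891) = -150533865*(-28891) = 4349073893715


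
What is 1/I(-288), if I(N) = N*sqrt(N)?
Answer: I*sqrt(2)/6912 ≈ 0.0002046*I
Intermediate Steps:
I(N) = N**(3/2)
1/I(-288) = 1/((-288)**(3/2)) = 1/(-3456*I*sqrt(2)) = I*sqrt(2)/6912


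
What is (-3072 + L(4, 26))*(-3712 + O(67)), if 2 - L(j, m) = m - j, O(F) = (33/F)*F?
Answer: 11375468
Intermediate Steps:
O(F) = 33
L(j, m) = 2 + j - m (L(j, m) = 2 - (m - j) = 2 + (j - m) = 2 + j - m)
(-3072 + L(4, 26))*(-3712 + O(67)) = (-3072 + (2 + 4 - 1*26))*(-3712 + 33) = (-3072 + (2 + 4 - 26))*(-3679) = (-3072 - 20)*(-3679) = -3092*(-3679) = 11375468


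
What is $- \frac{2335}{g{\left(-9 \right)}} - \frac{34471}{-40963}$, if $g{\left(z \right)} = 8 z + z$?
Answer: $\frac{98440756}{3318003} \approx 29.669$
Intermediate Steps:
$g{\left(z \right)} = 9 z$
$- \frac{2335}{g{\left(-9 \right)}} - \frac{34471}{-40963} = - \frac{2335}{9 \left(-9\right)} - \frac{34471}{-40963} = - \frac{2335}{-81} - - \frac{34471}{40963} = \left(-2335\right) \left(- \frac{1}{81}\right) + \frac{34471}{40963} = \frac{2335}{81} + \frac{34471}{40963} = \frac{98440756}{3318003}$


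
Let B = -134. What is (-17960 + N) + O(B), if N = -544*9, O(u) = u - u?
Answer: -22856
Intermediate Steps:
O(u) = 0
N = -4896
(-17960 + N) + O(B) = (-17960 - 4896) + 0 = -22856 + 0 = -22856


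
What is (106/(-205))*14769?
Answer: -1565514/205 ≈ -7636.7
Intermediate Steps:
(106/(-205))*14769 = (106*(-1/205))*14769 = -106/205*14769 = -1565514/205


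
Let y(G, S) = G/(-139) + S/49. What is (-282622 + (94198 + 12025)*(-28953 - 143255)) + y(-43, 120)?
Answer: -124591804485079/6811 ≈ -1.8293e+10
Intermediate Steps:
y(G, S) = -G/139 + S/49 (y(G, S) = G*(-1/139) + S*(1/49) = -G/139 + S/49)
(-282622 + (94198 + 12025)*(-28953 - 143255)) + y(-43, 120) = (-282622 + (94198 + 12025)*(-28953 - 143255)) + (-1/139*(-43) + (1/49)*120) = (-282622 + 106223*(-172208)) + (43/139 + 120/49) = (-282622 - 18292450384) + 18787/6811 = -18292733006 + 18787/6811 = -124591804485079/6811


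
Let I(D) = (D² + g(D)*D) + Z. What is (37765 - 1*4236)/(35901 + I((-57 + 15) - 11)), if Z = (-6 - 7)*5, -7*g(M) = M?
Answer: 234703/267706 ≈ 0.87672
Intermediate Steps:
g(M) = -M/7
Z = -65 (Z = -13*5 = -65)
I(D) = -65 + 6*D²/7 (I(D) = (D² + (-D/7)*D) - 65 = (D² - D²/7) - 65 = 6*D²/7 - 65 = -65 + 6*D²/7)
(37765 - 1*4236)/(35901 + I((-57 + 15) - 11)) = (37765 - 1*4236)/(35901 + (-65 + 6*((-57 + 15) - 11)²/7)) = (37765 - 4236)/(35901 + (-65 + 6*(-42 - 11)²/7)) = 33529/(35901 + (-65 + (6/7)*(-53)²)) = 33529/(35901 + (-65 + (6/7)*2809)) = 33529/(35901 + (-65 + 16854/7)) = 33529/(35901 + 16399/7) = 33529/(267706/7) = 33529*(7/267706) = 234703/267706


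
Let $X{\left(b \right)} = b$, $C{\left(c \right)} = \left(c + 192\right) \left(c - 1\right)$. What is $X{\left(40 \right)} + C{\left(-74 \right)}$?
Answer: $-8810$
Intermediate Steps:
$C{\left(c \right)} = \left(-1 + c\right) \left(192 + c\right)$ ($C{\left(c \right)} = \left(192 + c\right) \left(-1 + c\right) = \left(-1 + c\right) \left(192 + c\right)$)
$X{\left(40 \right)} + C{\left(-74 \right)} = 40 + \left(-192 + \left(-74\right)^{2} + 191 \left(-74\right)\right) = 40 - 8850 = -8810$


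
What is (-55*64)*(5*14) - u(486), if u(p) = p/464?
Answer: -57165043/232 ≈ -2.4640e+5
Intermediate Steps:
u(p) = p/464 (u(p) = p*(1/464) = p/464)
(-55*64)*(5*14) - u(486) = (-55*64)*(5*14) - 486/464 = -3520*70 - 1*243/232 = -246400 - 243/232 = -57165043/232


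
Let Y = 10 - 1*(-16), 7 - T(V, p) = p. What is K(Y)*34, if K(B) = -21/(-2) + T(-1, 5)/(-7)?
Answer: 2431/7 ≈ 347.29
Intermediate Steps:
T(V, p) = 7 - p
Y = 26 (Y = 10 + 16 = 26)
K(B) = 143/14 (K(B) = -21/(-2) + (7 - 1*5)/(-7) = -21*(-1/2) + (7 - 5)*(-1/7) = 21/2 + 2*(-1/7) = 21/2 - 2/7 = 143/14)
K(Y)*34 = (143/14)*34 = 2431/7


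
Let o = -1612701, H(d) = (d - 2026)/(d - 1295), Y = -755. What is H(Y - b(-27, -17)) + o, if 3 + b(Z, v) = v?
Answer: -3273780269/2030 ≈ -1.6127e+6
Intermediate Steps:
b(Z, v) = -3 + v
H(d) = (-2026 + d)/(-1295 + d)
H(Y - b(-27, -17)) + o = (-2026 + (-755 - (-3 - 17)))/(-1295 + (-755 - (-3 - 17))) - 1612701 = (-2026 + (-755 - 1*(-20)))/(-1295 + (-755 - 1*(-20))) - 1612701 = (-2026 + (-755 + 20))/(-1295 + (-755 + 20)) - 1612701 = (-2026 - 735)/(-1295 - 735) - 1612701 = -2761/(-2030) - 1612701 = -1/2030*(-2761) - 1612701 = 2761/2030 - 1612701 = -3273780269/2030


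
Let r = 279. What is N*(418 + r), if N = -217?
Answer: -151249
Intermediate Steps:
N*(418 + r) = -217*(418 + 279) = -217*697 = -151249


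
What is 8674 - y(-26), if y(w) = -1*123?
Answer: 8797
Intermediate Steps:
y(w) = -123
8674 - y(-26) = 8674 - 1*(-123) = 8674 + 123 = 8797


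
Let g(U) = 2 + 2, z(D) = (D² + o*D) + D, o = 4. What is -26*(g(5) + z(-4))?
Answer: 0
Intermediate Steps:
z(D) = D² + 5*D (z(D) = (D² + 4*D) + D = D² + 5*D)
g(U) = 4
-26*(g(5) + z(-4)) = -26*(4 - 4*(5 - 4)) = -26*(4 - 4*1) = -26*(4 - 4) = -26*0 = 0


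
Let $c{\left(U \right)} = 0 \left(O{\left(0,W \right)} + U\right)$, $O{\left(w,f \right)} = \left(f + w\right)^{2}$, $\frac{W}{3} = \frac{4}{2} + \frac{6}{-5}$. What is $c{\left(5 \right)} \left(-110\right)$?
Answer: $0$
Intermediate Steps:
$W = \frac{12}{5}$ ($W = 3 \left(\frac{4}{2} + \frac{6}{-5}\right) = 3 \left(4 \cdot \frac{1}{2} + 6 \left(- \frac{1}{5}\right)\right) = 3 \left(2 - \frac{6}{5}\right) = 3 \cdot \frac{4}{5} = \frac{12}{5} \approx 2.4$)
$c{\left(U \right)} = 0$ ($c{\left(U \right)} = 0 \left(\left(\frac{12}{5} + 0\right)^{2} + U\right) = 0 \left(\left(\frac{12}{5}\right)^{2} + U\right) = 0 \left(\frac{144}{25} + U\right) = 0$)
$c{\left(5 \right)} \left(-110\right) = 0 \left(-110\right) = 0$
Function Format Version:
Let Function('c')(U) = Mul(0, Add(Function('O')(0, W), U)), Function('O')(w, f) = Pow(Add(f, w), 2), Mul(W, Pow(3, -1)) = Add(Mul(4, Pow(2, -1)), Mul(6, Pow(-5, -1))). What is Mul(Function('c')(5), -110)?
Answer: 0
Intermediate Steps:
W = Rational(12, 5) (W = Mul(3, Add(Mul(4, Pow(2, -1)), Mul(6, Pow(-5, -1)))) = Mul(3, Add(Mul(4, Rational(1, 2)), Mul(6, Rational(-1, 5)))) = Mul(3, Add(2, Rational(-6, 5))) = Mul(3, Rational(4, 5)) = Rational(12, 5) ≈ 2.4000)
Function('c')(U) = 0 (Function('c')(U) = Mul(0, Add(Pow(Add(Rational(12, 5), 0), 2), U)) = Mul(0, Add(Pow(Rational(12, 5), 2), U)) = Mul(0, Add(Rational(144, 25), U)) = 0)
Mul(Function('c')(5), -110) = Mul(0, -110) = 0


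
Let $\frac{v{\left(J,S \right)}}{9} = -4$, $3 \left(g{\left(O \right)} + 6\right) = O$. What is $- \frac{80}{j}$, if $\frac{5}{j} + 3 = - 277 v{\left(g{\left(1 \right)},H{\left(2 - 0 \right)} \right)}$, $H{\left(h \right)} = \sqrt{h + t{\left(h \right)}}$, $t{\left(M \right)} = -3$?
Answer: $-159504$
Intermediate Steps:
$H{\left(h \right)} = \sqrt{-3 + h}$ ($H{\left(h \right)} = \sqrt{h - 3} = \sqrt{-3 + h}$)
$g{\left(O \right)} = -6 + \frac{O}{3}$
$v{\left(J,S \right)} = -36$ ($v{\left(J,S \right)} = 9 \left(-4\right) = -36$)
$j = \frac{5}{9969}$ ($j = \frac{5}{-3 - -9972} = \frac{5}{-3 + 9972} = \frac{5}{9969} \approx 0.00050155$)
$- \frac{80}{j} = - \frac{80}{\frac{5}{9969}} = \left(-80\right) \frac{9969}{5} = -159504$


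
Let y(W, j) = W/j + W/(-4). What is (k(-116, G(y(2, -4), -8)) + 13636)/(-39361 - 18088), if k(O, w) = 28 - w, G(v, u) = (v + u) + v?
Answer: -13674/57449 ≈ -0.23802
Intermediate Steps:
y(W, j) = -W/4 + W/j (y(W, j) = W/j + W*(-1/4) = W/j - W/4 = -W/4 + W/j)
G(v, u) = u + 2*v (G(v, u) = (u + v) + v = u + 2*v)
(k(-116, G(y(2, -4), -8)) + 13636)/(-39361 - 18088) = ((28 - (-8 + 2*(-1/4*2 + 2/(-4)))) + 13636)/(-39361 - 18088) = ((28 - (-8 + 2*(-1/2 + 2*(-1/4)))) + 13636)/(-57449) = ((28 - (-8 + 2*(-1/2 - 1/2))) + 13636)*(-1/57449) = ((28 - (-8 + 2*(-1))) + 13636)*(-1/57449) = ((28 - (-8 - 2)) + 13636)*(-1/57449) = ((28 - 1*(-10)) + 13636)*(-1/57449) = ((28 + 10) + 13636)*(-1/57449) = (38 + 13636)*(-1/57449) = 13674*(-1/57449) = -13674/57449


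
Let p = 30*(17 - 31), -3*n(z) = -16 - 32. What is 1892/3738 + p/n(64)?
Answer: -192461/7476 ≈ -25.744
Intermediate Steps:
n(z) = 16 (n(z) = -(-16 - 32)/3 = -⅓*(-48) = 16)
p = -420 (p = 30*(-14) = -420)
1892/3738 + p/n(64) = 1892/3738 - 420/16 = 1892*(1/3738) - 420*1/16 = 946/1869 - 105/4 = -192461/7476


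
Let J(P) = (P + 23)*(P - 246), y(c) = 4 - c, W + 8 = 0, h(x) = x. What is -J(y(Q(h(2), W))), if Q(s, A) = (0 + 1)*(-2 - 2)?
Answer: 7378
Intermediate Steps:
W = -8 (W = -8 + 0 = -8)
Q(s, A) = -4 (Q(s, A) = 1*(-4) = -4)
J(P) = (-246 + P)*(23 + P) (J(P) = (23 + P)*(-246 + P) = (-246 + P)*(23 + P))
-J(y(Q(h(2), W))) = -(-5658 + (4 - 1*(-4))² - 223*(4 - 1*(-4))) = -(-5658 + (4 + 4)² - 223*(4 + 4)) = -(-5658 + 8² - 223*8) = -(-5658 + 64 - 1784) = -1*(-7378) = 7378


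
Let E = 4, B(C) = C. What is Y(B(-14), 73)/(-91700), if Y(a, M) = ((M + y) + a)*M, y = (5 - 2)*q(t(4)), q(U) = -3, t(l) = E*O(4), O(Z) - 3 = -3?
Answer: -73/1834 ≈ -0.039804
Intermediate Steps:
O(Z) = 0 (O(Z) = 3 - 3 = 0)
t(l) = 0 (t(l) = 4*0 = 0)
y = -9 (y = (5 - 2)*(-3) = 3*(-3) = -9)
Y(a, M) = M*(-9 + M + a) (Y(a, M) = ((M - 9) + a)*M = ((-9 + M) + a)*M = (-9 + M + a)*M = M*(-9 + M + a))
Y(B(-14), 73)/(-91700) = (73*(-9 + 73 - 14))/(-91700) = (73*50)*(-1/91700) = 3650*(-1/91700) = -73/1834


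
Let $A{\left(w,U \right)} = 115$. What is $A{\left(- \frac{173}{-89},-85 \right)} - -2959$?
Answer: $3074$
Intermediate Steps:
$A{\left(- \frac{173}{-89},-85 \right)} - -2959 = 115 - -2959 = 115 + 2959 = 3074$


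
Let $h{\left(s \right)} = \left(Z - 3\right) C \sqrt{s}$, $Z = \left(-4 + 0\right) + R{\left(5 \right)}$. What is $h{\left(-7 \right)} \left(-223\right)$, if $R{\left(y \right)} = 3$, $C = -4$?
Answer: $- 3568 i \sqrt{7} \approx - 9440.0 i$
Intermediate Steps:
$Z = -1$ ($Z = \left(-4 + 0\right) + 3 = -4 + 3 = -1$)
$h{\left(s \right)} = 16 \sqrt{s}$ ($h{\left(s \right)} = \left(-1 - 3\right) \left(- 4 \sqrt{s}\right) = - 4 \left(- 4 \sqrt{s}\right) = 16 \sqrt{s}$)
$h{\left(-7 \right)} \left(-223\right) = 16 \sqrt{-7} \left(-223\right) = 16 i \sqrt{7} \left(-223\right) = - 3568 i \sqrt{7}$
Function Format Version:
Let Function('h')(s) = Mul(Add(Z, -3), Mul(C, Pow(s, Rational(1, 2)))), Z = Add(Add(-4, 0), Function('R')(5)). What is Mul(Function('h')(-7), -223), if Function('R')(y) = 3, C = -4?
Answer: Mul(-3568, I, Pow(7, Rational(1, 2))) ≈ Mul(-9440.0, I)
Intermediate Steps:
Z = -1 (Z = Add(Add(-4, 0), 3) = Add(-4, 3) = -1)
Function('h')(s) = Mul(16, Pow(s, Rational(1, 2))) (Function('h')(s) = Mul(Add(-1, -3), Mul(-4, Pow(s, Rational(1, 2)))) = Mul(-4, Mul(-4, Pow(s, Rational(1, 2)))) = Mul(16, Pow(s, Rational(1, 2))))
Mul(Function('h')(-7), -223) = Mul(Mul(16, Pow(-7, Rational(1, 2))), -223) = Mul(Mul(16, Mul(I, Pow(7, Rational(1, 2)))), -223) = Mul(Mul(16, I, Pow(7, Rational(1, 2))), -223) = Mul(-3568, I, Pow(7, Rational(1, 2)))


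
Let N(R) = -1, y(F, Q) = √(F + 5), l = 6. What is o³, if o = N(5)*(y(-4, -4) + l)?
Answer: -343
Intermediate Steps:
y(F, Q) = √(5 + F)
o = -7 (o = -(√(5 - 4) + 6) = -(√1 + 6) = -(1 + 6) = -1*7 = -7)
o³ = (-7)³ = -343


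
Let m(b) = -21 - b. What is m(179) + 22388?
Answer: 22188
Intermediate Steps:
m(179) + 22388 = (-21 - 1*179) + 22388 = (-21 - 179) + 22388 = -200 + 22388 = 22188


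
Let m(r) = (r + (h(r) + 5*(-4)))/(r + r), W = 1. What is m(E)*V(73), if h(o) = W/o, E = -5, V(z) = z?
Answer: 4599/25 ≈ 183.96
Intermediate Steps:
h(o) = 1/o
m(r) = (-20 + r + 1/r)/(2*r) (m(r) = (r + (1/r + 5*(-4)))/(r + r) = (r + (1/r - 20))/((2*r)) = (r + (-20 + 1/r))*(1/(2*r)) = (-20 + r + 1/r)*(1/(2*r)) = (-20 + r + 1/r)/(2*r))
m(E)*V(73) = ((1/2)*(1 - 5*(-20 - 5))/(-5)**2)*73 = ((1/2)*(1/25)*(1 - 5*(-25)))*73 = ((1/2)*(1/25)*(1 + 125))*73 = ((1/2)*(1/25)*126)*73 = (63/25)*73 = 4599/25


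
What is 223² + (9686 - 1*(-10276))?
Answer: 69691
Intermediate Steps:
223² + (9686 - 1*(-10276)) = 49729 + (9686 + 10276) = 49729 + 19962 = 69691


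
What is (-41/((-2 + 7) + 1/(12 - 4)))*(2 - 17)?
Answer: 120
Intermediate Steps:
(-41/((-2 + 7) + 1/(12 - 4)))*(2 - 17) = (-41/(5 + 1/8))*(-15) = (-41/(5 + ⅛))*(-15) = (-41/(41/8))*(-15) = ((8/41)*(-41))*(-15) = -8*(-15) = 120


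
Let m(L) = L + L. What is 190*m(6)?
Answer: 2280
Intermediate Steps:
m(L) = 2*L
190*m(6) = 190*(2*6) = 190*12 = 2280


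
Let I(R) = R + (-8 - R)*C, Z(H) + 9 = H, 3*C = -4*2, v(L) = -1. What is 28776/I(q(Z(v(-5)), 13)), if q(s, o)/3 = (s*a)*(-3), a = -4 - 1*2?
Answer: -21582/1469 ≈ -14.692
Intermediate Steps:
C = -8/3 (C = (-4*2)/3 = (⅓)*(-8) = -8/3 ≈ -2.6667)
Z(H) = -9 + H
a = -6 (a = -4 - 2 = -6)
q(s, o) = 54*s (q(s, o) = 3*((s*(-6))*(-3)) = 3*(-6*s*(-3)) = 3*(18*s) = 54*s)
I(R) = 64/3 + 11*R/3 (I(R) = R + (-8 - R)*(-8/3) = R + (64/3 + 8*R/3) = 64/3 + 11*R/3)
28776/I(q(Z(v(-5)), 13)) = 28776/(64/3 + 11*(54*(-9 - 1))/3) = 28776/(64/3 + 11*(54*(-10))/3) = 28776/(64/3 + (11/3)*(-540)) = 28776/(64/3 - 1980) = 28776/(-5876/3) = 28776*(-3/5876) = -21582/1469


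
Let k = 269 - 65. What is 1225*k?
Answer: 249900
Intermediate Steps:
k = 204
1225*k = 1225*204 = 249900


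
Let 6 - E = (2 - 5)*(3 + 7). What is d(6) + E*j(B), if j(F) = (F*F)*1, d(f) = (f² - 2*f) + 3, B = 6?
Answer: 1323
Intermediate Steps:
E = 36 (E = 6 - (2 - 5)*(3 + 7) = 6 - (-3)*10 = 6 - 1*(-30) = 6 + 30 = 36)
d(f) = 3 + f² - 2*f
j(F) = F² (j(F) = F²*1 = F²)
d(6) + E*j(B) = (3 + 6² - 2*6) + 36*6² = (3 + 36 - 12) + 36*36 = 27 + 1296 = 1323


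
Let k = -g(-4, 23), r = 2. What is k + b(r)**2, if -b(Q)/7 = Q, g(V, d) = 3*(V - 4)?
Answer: 220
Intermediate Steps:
g(V, d) = -12 + 3*V (g(V, d) = 3*(-4 + V) = -12 + 3*V)
b(Q) = -7*Q
k = 24 (k = -(-12 + 3*(-4)) = -(-12 - 12) = -1*(-24) = 24)
k + b(r)**2 = 24 + (-7*2)**2 = 24 + (-14)**2 = 24 + 196 = 220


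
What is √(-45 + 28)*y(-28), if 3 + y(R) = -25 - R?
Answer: 0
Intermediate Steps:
y(R) = -28 - R (y(R) = -3 + (-25 - R) = -28 - R)
√(-45 + 28)*y(-28) = √(-45 + 28)*(-28 - 1*(-28)) = √(-17)*(-28 + 28) = (I*√17)*0 = 0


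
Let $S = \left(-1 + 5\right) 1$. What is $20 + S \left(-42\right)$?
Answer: $-148$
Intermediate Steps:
$S = 4$ ($S = 4 \cdot 1 = 4$)
$20 + S \left(-42\right) = 20 + 4 \left(-42\right) = 20 - 168 = -148$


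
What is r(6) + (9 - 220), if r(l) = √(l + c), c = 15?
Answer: -211 + √21 ≈ -206.42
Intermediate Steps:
r(l) = √(15 + l) (r(l) = √(l + 15) = √(15 + l))
r(6) + (9 - 220) = √(15 + 6) + (9 - 220) = √21 - 211 = -211 + √21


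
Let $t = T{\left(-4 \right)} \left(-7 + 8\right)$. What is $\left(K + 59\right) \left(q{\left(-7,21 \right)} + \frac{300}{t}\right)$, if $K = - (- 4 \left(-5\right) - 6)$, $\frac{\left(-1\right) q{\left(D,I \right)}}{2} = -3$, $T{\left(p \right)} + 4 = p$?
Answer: $- \frac{2835}{2} \approx -1417.5$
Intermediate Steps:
$T{\left(p \right)} = -4 + p$
$q{\left(D,I \right)} = 6$ ($q{\left(D,I \right)} = \left(-2\right) \left(-3\right) = 6$)
$t = -8$ ($t = \left(-4 - 4\right) \left(-7 + 8\right) = \left(-8\right) 1 = -8$)
$K = -14$ ($K = - (\left(-1\right) \left(-20\right) - 6) = - (20 - 6) = \left(-1\right) 14 = -14$)
$\left(K + 59\right) \left(q{\left(-7,21 \right)} + \frac{300}{t}\right) = \left(-14 + 59\right) \left(6 + \frac{300}{-8}\right) = 45 \left(6 + 300 \left(- \frac{1}{8}\right)\right) = 45 \left(6 - \frac{75}{2}\right) = 45 \left(- \frac{63}{2}\right) = - \frac{2835}{2}$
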